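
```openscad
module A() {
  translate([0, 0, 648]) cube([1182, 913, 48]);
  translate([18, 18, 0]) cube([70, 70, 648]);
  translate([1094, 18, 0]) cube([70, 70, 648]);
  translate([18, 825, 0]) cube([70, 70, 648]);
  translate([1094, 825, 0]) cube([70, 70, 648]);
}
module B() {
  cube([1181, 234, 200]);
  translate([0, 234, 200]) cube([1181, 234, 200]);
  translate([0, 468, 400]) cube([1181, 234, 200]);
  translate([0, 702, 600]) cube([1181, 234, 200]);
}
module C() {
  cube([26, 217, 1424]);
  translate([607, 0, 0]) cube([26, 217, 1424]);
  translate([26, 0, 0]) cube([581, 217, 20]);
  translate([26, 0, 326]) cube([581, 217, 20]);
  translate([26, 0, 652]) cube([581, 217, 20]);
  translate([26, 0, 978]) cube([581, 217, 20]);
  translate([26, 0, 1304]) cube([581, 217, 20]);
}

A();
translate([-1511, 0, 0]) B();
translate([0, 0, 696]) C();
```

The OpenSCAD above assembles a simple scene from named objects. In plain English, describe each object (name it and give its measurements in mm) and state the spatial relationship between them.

A is a rectangular dining table. The top is 1182×913×48 mm with its upper surface at z = 696 mm. It stands on four 70×70 mm square legs, each inset 18 mm from the nearest pair of top edges, running from the floor to the underside of the top.

B is a run of 4 identical solid stair steps. Each tread is 1181×234 mm and each step block is 200 mm high. Step 1 rests on the floor; step k is offset from step 1 by (k−1)×234 mm in y and (k−1)×200 mm in z.

C is an open bookshelf. Two side panels, each 26 mm thick, 217 mm deep and 1424 mm tall, stand 633 mm apart (outside-to-outside). Between them sit 5 shelves, each 20 mm thick and 217 mm deep, spanning the full gap between the sides. The bottom shelf rests on the floor (its underside at z = 0) and the clear gap between one shelf's top and the next shelf's underside is 306 mm.

The staircase is on the floor beside the table on its −x side. The bookshelf is on top of the table.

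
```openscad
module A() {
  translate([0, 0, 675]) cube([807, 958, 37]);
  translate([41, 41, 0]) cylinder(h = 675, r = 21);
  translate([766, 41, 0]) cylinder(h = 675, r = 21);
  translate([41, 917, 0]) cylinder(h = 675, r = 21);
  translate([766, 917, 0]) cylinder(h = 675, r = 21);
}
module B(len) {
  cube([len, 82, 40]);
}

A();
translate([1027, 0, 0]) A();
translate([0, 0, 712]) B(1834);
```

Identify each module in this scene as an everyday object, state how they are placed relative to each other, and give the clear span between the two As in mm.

A is a table. B is a beam. A beam spans the tops of two tables. The clear span between the two tables is 220 mm.

Second table starts at x = 1027; first ends at x = 807; clear span = 1027 − 807 = 220 mm.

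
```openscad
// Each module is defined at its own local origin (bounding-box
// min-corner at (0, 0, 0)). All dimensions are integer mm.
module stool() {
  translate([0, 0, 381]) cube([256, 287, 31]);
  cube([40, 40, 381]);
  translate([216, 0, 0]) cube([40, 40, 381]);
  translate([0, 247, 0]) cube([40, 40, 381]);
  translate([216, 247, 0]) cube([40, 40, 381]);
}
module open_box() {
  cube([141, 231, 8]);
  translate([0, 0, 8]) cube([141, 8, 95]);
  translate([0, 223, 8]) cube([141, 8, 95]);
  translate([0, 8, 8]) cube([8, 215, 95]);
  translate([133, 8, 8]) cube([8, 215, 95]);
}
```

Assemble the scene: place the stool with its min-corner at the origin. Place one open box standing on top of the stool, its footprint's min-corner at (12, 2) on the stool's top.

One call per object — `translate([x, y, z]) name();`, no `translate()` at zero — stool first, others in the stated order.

stool();
translate([12, 2, 412]) open_box();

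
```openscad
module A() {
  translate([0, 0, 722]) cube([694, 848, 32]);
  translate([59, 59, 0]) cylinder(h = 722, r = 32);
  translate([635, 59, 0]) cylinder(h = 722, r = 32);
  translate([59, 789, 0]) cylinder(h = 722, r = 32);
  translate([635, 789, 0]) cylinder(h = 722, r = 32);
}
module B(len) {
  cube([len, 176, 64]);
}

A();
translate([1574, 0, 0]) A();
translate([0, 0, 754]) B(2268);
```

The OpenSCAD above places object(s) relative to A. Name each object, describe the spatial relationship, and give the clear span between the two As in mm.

A is a table. B is a beam. A beam spans the tops of two tables. The clear span between the two tables is 880 mm.

Second table starts at x = 1574; first ends at x = 694; clear span = 1574 − 694 = 880 mm.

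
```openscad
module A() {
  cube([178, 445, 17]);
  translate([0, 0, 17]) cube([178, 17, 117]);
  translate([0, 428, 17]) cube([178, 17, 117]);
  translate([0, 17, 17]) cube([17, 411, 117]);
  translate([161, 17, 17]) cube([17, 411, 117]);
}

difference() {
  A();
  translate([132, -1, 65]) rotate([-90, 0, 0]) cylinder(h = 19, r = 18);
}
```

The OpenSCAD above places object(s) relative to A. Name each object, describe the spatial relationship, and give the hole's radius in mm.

A is an open box. The open box has a circular hole through its front wall. The hole's radius is 18 mm.

The subtracted cylinder has r = 18 mm.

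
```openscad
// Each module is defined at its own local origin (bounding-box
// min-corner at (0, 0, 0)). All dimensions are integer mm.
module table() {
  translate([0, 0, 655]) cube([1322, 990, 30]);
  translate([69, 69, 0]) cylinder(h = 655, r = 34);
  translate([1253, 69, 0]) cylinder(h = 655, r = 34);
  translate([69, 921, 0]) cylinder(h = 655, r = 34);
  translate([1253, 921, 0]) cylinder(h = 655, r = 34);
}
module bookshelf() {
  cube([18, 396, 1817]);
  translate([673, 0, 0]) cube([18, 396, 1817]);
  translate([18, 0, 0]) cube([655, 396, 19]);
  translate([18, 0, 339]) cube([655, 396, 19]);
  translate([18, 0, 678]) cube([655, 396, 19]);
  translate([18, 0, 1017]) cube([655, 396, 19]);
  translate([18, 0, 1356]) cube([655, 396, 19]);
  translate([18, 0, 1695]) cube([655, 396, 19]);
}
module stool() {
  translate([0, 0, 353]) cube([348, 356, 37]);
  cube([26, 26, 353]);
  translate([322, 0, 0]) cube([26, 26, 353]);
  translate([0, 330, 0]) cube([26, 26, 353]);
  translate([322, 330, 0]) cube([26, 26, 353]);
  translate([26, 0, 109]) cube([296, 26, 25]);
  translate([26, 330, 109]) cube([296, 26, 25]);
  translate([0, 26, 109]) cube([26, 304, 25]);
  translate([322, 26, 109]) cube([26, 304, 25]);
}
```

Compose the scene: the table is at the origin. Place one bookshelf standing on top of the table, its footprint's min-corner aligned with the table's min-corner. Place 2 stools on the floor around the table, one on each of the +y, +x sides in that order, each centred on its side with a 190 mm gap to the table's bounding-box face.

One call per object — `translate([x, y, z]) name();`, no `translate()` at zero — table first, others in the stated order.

table();
translate([0, 0, 685]) bookshelf();
translate([487, 1180, 0]) stool();
translate([1512, 317, 0]) stool();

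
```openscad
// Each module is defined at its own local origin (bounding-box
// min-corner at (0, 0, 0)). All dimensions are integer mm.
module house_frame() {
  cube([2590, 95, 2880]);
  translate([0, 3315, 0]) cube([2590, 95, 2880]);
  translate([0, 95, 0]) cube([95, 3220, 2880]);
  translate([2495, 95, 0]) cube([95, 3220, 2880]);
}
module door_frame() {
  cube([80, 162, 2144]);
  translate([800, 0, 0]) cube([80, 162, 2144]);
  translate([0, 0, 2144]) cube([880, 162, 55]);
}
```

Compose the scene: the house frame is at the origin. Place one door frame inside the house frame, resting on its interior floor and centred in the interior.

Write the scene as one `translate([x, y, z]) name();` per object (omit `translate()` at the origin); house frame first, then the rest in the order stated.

house_frame();
translate([855, 1624, 0]) door_frame();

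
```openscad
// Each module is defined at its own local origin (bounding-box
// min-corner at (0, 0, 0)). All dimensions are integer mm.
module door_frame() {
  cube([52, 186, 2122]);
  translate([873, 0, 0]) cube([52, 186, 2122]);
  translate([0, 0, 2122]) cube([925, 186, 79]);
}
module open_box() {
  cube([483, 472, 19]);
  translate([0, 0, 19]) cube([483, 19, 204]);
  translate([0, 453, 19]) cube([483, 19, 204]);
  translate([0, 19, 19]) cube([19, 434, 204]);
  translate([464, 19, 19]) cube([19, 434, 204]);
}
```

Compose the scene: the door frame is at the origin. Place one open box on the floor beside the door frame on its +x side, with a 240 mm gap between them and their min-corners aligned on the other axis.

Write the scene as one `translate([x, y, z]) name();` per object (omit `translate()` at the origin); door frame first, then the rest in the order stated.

door_frame();
translate([1165, 0, 0]) open_box();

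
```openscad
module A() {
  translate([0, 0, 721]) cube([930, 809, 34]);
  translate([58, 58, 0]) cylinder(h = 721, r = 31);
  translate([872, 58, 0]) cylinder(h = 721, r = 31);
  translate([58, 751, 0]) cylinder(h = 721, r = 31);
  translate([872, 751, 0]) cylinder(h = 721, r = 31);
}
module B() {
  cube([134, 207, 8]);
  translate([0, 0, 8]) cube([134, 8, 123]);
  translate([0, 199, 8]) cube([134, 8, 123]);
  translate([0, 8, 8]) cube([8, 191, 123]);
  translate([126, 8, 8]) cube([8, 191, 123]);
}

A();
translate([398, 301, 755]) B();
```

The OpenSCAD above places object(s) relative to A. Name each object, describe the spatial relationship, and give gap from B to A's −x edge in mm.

The open box's min-x is at 398; the table's min-x is 0; gap = 398 mm.

A is a table. B is an open box. The open box is on top of the table, centred. The gap from the open box to the table's −x edge is 398 mm.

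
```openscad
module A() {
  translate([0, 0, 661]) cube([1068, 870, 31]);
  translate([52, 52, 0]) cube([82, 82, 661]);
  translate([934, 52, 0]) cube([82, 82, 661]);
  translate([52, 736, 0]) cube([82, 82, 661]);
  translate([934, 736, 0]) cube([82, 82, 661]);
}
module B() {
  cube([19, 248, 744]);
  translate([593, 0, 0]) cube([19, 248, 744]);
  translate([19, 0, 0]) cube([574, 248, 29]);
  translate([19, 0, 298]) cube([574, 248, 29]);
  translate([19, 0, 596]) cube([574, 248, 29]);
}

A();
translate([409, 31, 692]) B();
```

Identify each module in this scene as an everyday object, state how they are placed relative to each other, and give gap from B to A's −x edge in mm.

The bookshelf's min-x is at 409; the table's min-x is 0; gap = 409 mm.

A is a table. B is a bookshelf. The bookshelf is on top of the table. The gap from the bookshelf to the table's −x edge is 409 mm.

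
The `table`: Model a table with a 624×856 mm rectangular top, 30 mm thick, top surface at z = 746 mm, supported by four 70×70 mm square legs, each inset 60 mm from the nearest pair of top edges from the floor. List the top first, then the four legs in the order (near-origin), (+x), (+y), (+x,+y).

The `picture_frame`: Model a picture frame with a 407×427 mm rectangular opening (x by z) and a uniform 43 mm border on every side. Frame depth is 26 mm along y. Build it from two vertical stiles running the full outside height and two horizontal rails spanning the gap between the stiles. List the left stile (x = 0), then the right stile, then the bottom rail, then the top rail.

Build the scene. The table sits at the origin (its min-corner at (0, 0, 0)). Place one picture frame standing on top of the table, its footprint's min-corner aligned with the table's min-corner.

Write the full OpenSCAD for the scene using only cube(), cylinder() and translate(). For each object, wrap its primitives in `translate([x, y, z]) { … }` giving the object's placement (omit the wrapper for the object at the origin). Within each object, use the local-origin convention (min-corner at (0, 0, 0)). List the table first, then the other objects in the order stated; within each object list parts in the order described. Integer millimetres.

translate([0, 0, 716]) cube([624, 856, 30]);
translate([60, 60, 0]) cube([70, 70, 716]);
translate([494, 60, 0]) cube([70, 70, 716]);
translate([60, 726, 0]) cube([70, 70, 716]);
translate([494, 726, 0]) cube([70, 70, 716]);
translate([0, 0, 746]) {
  cube([43, 26, 513]);
  translate([450, 0, 0]) cube([43, 26, 513]);
  translate([43, 0, 0]) cube([407, 26, 43]);
  translate([43, 0, 470]) cube([407, 26, 43]);
}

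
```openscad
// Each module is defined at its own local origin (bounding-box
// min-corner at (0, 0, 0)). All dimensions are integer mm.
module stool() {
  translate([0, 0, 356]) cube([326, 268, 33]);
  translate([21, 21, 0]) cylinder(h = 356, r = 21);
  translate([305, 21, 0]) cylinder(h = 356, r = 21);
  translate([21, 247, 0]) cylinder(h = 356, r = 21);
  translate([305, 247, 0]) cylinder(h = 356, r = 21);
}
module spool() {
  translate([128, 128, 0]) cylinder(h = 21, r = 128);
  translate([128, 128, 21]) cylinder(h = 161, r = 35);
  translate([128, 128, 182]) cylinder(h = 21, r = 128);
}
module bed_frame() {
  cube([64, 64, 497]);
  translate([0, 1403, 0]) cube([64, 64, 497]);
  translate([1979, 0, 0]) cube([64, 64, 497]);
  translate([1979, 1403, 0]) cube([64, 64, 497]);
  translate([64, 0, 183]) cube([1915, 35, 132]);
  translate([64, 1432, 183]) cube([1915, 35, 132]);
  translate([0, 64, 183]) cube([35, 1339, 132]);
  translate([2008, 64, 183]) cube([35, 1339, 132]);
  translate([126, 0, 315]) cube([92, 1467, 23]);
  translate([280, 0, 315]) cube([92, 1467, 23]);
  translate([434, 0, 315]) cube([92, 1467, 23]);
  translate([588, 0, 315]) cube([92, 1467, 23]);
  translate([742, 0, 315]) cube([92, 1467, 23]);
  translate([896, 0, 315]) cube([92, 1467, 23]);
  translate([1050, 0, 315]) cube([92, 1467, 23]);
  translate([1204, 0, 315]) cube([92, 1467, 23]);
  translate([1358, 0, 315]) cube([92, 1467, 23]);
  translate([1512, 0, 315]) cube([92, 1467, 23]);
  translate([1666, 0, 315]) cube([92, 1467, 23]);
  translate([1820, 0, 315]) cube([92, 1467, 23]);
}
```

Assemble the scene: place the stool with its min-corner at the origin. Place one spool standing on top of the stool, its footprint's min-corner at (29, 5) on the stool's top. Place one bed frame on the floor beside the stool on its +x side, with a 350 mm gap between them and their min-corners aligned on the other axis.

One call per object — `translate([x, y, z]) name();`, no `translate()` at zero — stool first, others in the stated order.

stool();
translate([29, 5, 389]) spool();
translate([676, 0, 0]) bed_frame();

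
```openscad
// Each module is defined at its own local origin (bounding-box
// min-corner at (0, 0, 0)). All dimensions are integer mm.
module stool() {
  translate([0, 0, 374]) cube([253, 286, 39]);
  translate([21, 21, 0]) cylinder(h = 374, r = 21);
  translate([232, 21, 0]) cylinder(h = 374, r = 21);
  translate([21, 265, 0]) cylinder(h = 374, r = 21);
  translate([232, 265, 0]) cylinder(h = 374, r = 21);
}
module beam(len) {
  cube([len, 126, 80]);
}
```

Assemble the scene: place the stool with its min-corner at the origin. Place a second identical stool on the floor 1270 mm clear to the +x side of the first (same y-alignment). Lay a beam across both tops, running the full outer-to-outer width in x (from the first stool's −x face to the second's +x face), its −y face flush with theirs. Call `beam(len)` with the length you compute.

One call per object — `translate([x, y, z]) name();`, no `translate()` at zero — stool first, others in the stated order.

stool();
translate([1523, 0, 0]) stool();
translate([0, 0, 413]) beam(1776);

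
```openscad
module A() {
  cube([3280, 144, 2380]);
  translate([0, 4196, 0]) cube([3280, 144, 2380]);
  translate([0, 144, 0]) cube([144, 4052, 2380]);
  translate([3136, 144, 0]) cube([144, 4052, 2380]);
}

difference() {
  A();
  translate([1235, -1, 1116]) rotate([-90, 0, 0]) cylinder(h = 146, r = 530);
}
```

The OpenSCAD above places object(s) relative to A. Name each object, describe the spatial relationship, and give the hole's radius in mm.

A is a house frame. The house frame has a circular hole through its front wall. The hole's radius is 530 mm.

The subtracted cylinder has r = 530 mm.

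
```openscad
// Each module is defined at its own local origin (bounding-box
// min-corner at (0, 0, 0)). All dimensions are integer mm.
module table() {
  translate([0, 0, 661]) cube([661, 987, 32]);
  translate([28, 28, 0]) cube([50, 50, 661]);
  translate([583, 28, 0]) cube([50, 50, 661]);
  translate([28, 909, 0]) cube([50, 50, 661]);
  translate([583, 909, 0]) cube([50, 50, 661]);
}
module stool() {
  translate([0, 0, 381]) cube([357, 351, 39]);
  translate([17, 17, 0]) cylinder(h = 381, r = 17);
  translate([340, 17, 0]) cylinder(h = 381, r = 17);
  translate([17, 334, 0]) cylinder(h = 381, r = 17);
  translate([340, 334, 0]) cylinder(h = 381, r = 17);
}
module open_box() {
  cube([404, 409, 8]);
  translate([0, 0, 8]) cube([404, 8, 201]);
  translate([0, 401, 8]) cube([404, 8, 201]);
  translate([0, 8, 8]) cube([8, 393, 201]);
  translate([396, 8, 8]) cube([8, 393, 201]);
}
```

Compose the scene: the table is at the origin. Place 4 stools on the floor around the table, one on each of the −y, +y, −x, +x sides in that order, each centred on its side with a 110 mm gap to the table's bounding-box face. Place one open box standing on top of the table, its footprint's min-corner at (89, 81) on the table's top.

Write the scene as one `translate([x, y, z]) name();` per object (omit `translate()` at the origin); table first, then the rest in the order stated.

table();
translate([152, -461, 0]) stool();
translate([152, 1097, 0]) stool();
translate([-467, 318, 0]) stool();
translate([771, 318, 0]) stool();
translate([89, 81, 693]) open_box();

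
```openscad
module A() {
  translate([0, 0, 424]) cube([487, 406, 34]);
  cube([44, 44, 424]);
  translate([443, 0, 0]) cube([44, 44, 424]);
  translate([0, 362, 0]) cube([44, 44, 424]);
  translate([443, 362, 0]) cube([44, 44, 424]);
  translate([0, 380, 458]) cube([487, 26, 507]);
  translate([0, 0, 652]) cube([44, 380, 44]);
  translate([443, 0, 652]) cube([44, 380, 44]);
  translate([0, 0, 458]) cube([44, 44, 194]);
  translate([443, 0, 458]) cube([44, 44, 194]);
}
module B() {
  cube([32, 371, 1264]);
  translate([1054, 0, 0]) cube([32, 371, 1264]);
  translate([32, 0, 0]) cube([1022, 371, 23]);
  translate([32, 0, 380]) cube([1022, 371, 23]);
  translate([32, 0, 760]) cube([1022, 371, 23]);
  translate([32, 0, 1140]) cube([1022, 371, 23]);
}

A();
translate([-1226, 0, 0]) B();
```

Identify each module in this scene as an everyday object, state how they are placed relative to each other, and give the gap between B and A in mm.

The bookshelf's nearest face is 140 mm from the chair's −x face.

A is a chair. B is a bookshelf. The bookshelf is on the floor beside the chair on its −x side. The gap between the bookshelf and the chair is 140 mm.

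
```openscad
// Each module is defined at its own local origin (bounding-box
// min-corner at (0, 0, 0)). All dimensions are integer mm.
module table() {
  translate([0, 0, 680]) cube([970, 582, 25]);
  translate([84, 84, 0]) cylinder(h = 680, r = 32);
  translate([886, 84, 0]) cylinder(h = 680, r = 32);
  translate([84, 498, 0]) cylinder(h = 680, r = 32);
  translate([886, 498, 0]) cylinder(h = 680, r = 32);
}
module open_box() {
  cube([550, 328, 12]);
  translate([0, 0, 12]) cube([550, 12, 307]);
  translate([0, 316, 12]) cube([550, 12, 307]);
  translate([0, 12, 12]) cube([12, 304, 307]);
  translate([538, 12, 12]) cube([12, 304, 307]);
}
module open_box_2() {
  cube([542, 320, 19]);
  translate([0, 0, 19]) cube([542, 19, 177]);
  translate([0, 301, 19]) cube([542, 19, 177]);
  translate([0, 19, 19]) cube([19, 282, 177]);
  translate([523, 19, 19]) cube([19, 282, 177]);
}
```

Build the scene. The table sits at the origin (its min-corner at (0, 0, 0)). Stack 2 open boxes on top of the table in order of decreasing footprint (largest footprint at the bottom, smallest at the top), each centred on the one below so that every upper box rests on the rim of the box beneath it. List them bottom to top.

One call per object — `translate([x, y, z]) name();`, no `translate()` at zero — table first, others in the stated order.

table();
translate([210, 127, 705]) open_box();
translate([214, 131, 1024]) open_box_2();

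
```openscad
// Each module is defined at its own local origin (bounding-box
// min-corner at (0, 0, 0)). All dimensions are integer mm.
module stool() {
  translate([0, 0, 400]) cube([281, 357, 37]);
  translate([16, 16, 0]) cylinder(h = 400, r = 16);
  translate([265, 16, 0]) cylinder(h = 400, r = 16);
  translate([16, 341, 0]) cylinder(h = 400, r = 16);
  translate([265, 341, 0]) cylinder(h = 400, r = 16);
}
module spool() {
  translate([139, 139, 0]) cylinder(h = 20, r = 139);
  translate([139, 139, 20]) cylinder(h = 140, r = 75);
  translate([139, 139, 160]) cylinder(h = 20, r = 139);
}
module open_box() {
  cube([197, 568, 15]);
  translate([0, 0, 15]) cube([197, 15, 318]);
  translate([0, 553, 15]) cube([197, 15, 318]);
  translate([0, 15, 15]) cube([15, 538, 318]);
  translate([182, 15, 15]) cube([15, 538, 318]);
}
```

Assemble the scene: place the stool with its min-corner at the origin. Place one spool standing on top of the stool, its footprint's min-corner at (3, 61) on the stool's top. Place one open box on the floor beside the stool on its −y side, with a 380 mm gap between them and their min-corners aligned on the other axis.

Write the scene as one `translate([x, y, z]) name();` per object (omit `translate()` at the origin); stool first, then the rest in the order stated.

stool();
translate([3, 61, 437]) spool();
translate([0, -948, 0]) open_box();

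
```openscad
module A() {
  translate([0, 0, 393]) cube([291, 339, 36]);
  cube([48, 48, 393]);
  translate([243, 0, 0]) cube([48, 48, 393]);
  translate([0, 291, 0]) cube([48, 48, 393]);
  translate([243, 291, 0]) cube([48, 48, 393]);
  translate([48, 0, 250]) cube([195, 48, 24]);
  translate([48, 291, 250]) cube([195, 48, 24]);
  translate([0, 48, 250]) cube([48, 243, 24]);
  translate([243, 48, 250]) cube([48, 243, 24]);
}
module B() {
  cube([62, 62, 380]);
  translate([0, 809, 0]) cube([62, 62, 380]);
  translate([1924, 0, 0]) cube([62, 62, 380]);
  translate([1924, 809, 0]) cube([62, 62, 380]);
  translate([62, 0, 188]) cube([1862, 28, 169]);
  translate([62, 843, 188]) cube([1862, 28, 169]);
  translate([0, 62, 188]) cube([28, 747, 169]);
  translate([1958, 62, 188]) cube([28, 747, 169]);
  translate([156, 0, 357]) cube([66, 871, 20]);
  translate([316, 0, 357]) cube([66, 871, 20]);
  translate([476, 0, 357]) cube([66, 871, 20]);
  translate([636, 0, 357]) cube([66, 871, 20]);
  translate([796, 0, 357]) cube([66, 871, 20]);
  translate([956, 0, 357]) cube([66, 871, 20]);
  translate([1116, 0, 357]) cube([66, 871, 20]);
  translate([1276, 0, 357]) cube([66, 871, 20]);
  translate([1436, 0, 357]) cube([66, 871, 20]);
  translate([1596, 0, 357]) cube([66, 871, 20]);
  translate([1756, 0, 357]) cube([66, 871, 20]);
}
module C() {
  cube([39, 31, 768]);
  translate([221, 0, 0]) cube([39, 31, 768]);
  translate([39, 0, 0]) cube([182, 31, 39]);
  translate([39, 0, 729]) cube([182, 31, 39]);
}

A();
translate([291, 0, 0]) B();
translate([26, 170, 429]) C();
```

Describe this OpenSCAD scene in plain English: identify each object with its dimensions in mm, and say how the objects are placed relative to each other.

A is a simple wooden stool: a rectangular seat 291 mm (x) by 339 mm (y), 36 mm thick, top face at z = 429 mm, on four square legs, each 48×48 mm in cross-section. The legs rest on z = 0, each flush with a corner of the seat. Four stretchers, 48 mm wide and 24 mm tall, connect adjacent legs with their undersides at z = 250 mm, each running between the inner faces of the legs it joins and aligned with the legs' outer faces on the other axis.

B is a bed frame 1986 mm long (x) by 871 mm wide (y). Four 62×62 mm corner posts, 380 mm tall, at the corners of the footprint. Four rails of 28 mm thickness and 169 mm height run between adjacent posts with their undersides at z = 188 mm, their outer faces flush with the outside of the frame (the two x-running rails run between the posts' inner faces; the two y-running rails run between the posts' inner faces). 11 slats, each 66 mm wide (x) and 20 mm thick, lie across the top of the two x-running rails, running the full 871 mm width of the frame in y; the slats are evenly spaced along x between the inner faces of the end posts with equal gaps (rounded down to the nearest mm) at the −x end and between each pair — any rounding remainder accumulates at the +x end.

C is a rectangular picture frame lying in the x–z plane (depth along y). The opening is 182 mm wide (x) by 690 mm tall (z), surrounded by a border 39 mm wide on all four sides. The frame is 31 mm deep and is made of two full-height vertical stiles with two horizontal rails fitted between them.

The bed frame is against the stool's +x side, with their −y faces flush. The picture frame is on top of the stool.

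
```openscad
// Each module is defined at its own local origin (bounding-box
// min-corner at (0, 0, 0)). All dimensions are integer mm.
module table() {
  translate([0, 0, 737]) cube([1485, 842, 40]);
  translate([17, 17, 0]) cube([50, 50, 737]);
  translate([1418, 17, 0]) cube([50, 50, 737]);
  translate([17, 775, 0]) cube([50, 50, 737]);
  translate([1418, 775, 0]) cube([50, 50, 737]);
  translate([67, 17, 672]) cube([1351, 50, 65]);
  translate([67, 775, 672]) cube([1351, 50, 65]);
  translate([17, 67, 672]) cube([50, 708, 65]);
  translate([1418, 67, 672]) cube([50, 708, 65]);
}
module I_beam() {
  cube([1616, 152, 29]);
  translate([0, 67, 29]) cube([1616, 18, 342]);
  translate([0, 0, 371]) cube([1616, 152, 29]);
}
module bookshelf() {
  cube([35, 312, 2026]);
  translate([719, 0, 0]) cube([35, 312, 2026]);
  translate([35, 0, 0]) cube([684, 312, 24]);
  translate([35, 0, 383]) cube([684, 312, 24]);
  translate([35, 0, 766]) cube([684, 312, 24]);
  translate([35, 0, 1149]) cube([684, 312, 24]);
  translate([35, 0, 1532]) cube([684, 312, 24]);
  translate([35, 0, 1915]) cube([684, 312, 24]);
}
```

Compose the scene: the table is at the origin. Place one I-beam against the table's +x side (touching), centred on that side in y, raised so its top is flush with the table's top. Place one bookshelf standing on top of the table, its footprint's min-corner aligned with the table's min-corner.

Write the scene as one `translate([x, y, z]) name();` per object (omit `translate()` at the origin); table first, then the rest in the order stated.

table();
translate([1485, 345, 377]) I_beam();
translate([0, 0, 777]) bookshelf();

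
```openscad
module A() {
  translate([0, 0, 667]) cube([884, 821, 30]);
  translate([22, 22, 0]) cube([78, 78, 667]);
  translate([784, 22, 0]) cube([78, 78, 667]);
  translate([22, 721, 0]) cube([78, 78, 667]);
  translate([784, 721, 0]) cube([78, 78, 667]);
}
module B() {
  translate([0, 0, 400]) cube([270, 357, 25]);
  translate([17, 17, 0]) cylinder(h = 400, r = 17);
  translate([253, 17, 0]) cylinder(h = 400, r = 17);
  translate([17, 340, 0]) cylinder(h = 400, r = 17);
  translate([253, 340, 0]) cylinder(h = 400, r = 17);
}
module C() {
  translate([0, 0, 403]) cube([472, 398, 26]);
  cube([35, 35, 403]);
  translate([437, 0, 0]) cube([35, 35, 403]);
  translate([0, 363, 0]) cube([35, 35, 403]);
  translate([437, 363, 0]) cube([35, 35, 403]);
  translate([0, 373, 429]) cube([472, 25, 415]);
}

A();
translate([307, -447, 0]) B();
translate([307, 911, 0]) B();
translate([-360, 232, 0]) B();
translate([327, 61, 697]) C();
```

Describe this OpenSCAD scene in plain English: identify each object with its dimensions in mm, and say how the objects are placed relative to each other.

A is a table with a 884×821 mm rectangular top, 30 mm thick, top surface at z = 697 mm, supported by four 78×78 mm square legs, each inset 22 mm from the nearest pair of top edges, running from the floor.

B is a four-legged stool. The seat is 270×357 mm, 25 mm thick, top at z = 425 mm. It stands on four round legs, each 34 mm in diameter, from z = 0 to the seat underside, each leg's axis is inset half a diameter from the nearest pair of seat edges (so the leg's bounding box is flush with the corner).

C is a chair: 472×398 mm seat, 26 mm thick, top at z = 429 mm, on four 35 mm square corner legs flush with the seat edges. A 25 mm thick backrest slab spans the full seat width, extending 415 mm above the seat top, its back face flush with the seat's +y edge.

Three stools sit around the table at the −y, +y, −x sides. The chair is on top of the table.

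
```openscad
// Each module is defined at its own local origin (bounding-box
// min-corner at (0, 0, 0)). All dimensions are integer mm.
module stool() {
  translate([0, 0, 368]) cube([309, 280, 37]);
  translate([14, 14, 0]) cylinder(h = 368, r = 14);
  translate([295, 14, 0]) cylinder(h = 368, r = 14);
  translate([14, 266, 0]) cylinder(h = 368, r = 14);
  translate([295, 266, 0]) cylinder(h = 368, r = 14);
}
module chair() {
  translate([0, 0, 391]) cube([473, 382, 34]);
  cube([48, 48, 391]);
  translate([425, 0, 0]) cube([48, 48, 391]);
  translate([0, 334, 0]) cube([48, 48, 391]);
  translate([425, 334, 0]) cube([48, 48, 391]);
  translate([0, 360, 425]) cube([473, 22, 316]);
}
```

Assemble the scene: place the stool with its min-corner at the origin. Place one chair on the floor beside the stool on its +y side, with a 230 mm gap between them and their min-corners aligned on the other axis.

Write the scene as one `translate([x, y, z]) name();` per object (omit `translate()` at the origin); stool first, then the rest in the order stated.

stool();
translate([0, 510, 0]) chair();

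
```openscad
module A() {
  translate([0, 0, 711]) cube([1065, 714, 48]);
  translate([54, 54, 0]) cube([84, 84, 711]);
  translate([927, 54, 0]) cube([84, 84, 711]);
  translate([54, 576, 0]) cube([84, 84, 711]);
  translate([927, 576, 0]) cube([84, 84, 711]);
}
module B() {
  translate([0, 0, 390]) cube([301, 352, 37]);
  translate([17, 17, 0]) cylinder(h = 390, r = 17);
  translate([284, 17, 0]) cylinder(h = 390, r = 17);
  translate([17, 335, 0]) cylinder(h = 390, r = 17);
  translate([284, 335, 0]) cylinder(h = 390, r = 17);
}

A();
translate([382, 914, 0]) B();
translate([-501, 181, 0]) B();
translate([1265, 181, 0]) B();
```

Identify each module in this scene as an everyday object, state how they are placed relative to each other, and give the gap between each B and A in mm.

Each stool's nearest face is 200 mm from the table's bounding box.

A is a table. B is a stool. Three stools sit around the table at the +y, −x, +x sides. The gap between each stool and the table is 200 mm.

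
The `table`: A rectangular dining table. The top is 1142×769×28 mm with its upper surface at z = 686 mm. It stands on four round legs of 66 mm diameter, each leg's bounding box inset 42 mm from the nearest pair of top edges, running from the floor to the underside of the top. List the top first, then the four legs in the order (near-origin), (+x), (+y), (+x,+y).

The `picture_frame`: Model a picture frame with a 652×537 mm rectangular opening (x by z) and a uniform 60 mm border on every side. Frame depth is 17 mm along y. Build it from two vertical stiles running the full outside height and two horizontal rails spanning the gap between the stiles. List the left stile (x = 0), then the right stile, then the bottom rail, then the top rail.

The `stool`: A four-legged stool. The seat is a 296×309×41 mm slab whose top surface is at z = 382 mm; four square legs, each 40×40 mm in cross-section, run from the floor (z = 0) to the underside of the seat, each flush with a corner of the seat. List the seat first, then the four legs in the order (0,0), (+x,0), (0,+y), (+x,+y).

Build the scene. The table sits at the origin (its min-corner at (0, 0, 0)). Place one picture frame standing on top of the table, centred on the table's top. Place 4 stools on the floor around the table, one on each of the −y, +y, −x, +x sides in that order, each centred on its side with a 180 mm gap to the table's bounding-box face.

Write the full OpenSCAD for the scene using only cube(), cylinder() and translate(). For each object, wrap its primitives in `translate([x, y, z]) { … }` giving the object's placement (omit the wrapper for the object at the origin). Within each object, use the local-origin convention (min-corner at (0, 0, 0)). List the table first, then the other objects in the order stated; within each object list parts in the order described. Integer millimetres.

translate([0, 0, 658]) cube([1142, 769, 28]);
translate([75, 75, 0]) cylinder(h = 658, r = 33);
translate([1067, 75, 0]) cylinder(h = 658, r = 33);
translate([75, 694, 0]) cylinder(h = 658, r = 33);
translate([1067, 694, 0]) cylinder(h = 658, r = 33);
translate([185, 376, 686]) {
  cube([60, 17, 657]);
  translate([712, 0, 0]) cube([60, 17, 657]);
  translate([60, 0, 0]) cube([652, 17, 60]);
  translate([60, 0, 597]) cube([652, 17, 60]);
}
translate([423, -489, 0]) {
  translate([0, 0, 341]) cube([296, 309, 41]);
  cube([40, 40, 341]);
  translate([256, 0, 0]) cube([40, 40, 341]);
  translate([0, 269, 0]) cube([40, 40, 341]);
  translate([256, 269, 0]) cube([40, 40, 341]);
}
translate([423, 949, 0]) {
  translate([0, 0, 341]) cube([296, 309, 41]);
  cube([40, 40, 341]);
  translate([256, 0, 0]) cube([40, 40, 341]);
  translate([0, 269, 0]) cube([40, 40, 341]);
  translate([256, 269, 0]) cube([40, 40, 341]);
}
translate([-476, 230, 0]) {
  translate([0, 0, 341]) cube([296, 309, 41]);
  cube([40, 40, 341]);
  translate([256, 0, 0]) cube([40, 40, 341]);
  translate([0, 269, 0]) cube([40, 40, 341]);
  translate([256, 269, 0]) cube([40, 40, 341]);
}
translate([1322, 230, 0]) {
  translate([0, 0, 341]) cube([296, 309, 41]);
  cube([40, 40, 341]);
  translate([256, 0, 0]) cube([40, 40, 341]);
  translate([0, 269, 0]) cube([40, 40, 341]);
  translate([256, 269, 0]) cube([40, 40, 341]);
}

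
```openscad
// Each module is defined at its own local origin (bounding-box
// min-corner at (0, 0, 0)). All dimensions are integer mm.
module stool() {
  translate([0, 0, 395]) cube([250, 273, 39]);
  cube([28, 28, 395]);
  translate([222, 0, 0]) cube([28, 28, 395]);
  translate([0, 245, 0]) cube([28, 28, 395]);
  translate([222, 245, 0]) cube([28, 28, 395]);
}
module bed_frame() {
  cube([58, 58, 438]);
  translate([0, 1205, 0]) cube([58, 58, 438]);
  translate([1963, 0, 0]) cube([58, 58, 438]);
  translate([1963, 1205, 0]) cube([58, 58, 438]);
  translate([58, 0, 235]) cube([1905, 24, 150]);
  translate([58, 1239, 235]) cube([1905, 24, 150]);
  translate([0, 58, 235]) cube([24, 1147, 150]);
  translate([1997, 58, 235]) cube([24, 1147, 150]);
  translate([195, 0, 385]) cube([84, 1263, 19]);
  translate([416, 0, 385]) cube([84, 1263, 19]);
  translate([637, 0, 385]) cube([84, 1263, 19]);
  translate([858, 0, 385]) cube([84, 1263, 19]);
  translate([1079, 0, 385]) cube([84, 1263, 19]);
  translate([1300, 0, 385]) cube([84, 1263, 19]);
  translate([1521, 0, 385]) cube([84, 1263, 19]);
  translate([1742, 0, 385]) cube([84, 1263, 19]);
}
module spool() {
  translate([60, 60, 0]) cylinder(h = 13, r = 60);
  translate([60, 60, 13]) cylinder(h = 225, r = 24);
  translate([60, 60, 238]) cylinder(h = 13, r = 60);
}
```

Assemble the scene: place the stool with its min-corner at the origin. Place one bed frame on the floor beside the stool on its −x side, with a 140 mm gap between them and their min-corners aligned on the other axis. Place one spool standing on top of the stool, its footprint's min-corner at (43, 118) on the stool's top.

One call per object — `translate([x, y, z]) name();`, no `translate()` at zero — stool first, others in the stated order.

stool();
translate([-2161, 0, 0]) bed_frame();
translate([43, 118, 434]) spool();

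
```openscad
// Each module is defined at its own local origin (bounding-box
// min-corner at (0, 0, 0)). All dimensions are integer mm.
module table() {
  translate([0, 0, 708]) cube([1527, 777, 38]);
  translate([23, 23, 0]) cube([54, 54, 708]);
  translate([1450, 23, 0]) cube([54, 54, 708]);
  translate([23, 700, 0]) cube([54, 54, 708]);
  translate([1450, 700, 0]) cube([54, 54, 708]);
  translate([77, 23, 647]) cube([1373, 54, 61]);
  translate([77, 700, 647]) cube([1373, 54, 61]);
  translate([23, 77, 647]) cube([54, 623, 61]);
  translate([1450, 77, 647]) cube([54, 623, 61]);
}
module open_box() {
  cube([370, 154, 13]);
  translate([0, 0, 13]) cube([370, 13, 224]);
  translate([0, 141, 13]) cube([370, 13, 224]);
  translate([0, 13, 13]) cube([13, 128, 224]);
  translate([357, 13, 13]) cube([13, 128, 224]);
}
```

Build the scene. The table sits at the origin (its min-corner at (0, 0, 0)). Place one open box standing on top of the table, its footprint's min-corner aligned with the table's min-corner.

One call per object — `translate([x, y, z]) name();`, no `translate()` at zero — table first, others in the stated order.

table();
translate([0, 0, 746]) open_box();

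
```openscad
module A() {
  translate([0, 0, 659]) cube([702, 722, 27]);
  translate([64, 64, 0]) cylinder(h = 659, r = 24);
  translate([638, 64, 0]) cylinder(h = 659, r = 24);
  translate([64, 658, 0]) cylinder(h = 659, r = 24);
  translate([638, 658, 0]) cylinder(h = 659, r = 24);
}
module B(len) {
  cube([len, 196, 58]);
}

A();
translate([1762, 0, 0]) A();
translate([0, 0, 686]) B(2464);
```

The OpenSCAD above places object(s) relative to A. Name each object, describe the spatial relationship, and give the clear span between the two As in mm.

Second table starts at x = 1762; first ends at x = 702; clear span = 1762 − 702 = 1060 mm.

A is a table. B is a beam. A beam spans the tops of two tables. The clear span between the two tables is 1060 mm.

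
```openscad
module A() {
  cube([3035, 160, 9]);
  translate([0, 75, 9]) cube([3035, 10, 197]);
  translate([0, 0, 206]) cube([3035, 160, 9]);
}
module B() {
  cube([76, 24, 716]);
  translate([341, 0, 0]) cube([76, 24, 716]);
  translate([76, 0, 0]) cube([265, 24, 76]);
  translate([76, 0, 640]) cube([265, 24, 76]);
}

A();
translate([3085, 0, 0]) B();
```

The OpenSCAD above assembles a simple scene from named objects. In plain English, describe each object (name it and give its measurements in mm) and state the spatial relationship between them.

A is an I-beam lying along x, 3035 mm long. Overall section height 215 mm. Two flanges 160 mm wide (y) and 9 mm thick, one on the floor and one at the top; a web 10 mm thick runs between them, centred on the flange width.

B is a rectangular picture frame lying in the x–z plane (depth along y). The opening is 265 mm wide (x) by 564 mm tall (z), surrounded by a border 76 mm wide on all four sides. The frame is 24 mm deep and is made of two full-height vertical stiles with two horizontal rails fitted between them.

The picture frame is on the floor beside the I-beam on its +x side.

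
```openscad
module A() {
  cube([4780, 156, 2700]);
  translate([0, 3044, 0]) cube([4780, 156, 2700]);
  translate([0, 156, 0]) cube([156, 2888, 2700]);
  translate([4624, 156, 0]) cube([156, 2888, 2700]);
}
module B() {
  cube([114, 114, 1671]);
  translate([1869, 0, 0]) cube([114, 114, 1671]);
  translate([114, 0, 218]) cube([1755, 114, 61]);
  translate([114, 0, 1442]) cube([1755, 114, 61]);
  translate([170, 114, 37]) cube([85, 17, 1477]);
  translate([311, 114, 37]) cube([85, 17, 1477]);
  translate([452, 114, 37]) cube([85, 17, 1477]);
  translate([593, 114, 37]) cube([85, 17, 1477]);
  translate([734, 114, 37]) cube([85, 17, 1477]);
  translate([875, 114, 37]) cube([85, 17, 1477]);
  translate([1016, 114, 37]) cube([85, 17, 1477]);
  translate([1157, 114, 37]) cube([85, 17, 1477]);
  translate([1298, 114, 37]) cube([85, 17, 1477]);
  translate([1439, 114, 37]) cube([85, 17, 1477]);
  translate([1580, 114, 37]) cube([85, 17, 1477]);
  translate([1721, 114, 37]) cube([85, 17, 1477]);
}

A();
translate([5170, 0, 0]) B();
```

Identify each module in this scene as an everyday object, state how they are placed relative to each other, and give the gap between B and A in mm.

The fence section's nearest face is 390 mm from the house frame's +x face.

A is a house frame. B is a fence section. The fence section is on the floor beside the house frame on its +x side. The gap between the fence section and the house frame is 390 mm.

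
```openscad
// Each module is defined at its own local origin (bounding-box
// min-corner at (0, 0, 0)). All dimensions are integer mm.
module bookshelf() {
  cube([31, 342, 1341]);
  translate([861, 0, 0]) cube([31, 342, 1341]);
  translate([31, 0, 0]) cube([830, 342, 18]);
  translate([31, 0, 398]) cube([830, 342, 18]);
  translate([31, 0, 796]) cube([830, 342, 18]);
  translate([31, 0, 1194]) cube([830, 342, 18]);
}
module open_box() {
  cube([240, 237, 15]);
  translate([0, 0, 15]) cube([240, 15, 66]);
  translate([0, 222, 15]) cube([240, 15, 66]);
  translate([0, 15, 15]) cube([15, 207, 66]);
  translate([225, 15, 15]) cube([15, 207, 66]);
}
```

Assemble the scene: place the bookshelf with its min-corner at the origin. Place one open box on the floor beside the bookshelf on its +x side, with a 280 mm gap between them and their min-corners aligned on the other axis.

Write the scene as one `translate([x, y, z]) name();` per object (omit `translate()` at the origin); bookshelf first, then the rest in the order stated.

bookshelf();
translate([1172, 0, 0]) open_box();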